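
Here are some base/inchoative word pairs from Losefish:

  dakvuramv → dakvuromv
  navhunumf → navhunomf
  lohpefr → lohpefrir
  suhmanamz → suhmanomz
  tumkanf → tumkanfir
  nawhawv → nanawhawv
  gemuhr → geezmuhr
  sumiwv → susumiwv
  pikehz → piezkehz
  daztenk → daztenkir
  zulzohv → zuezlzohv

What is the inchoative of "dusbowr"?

sumiwv and dakvuramv both end in -v yet inflect differently (susumiwv, dakvuromv), so the final letter is not what conditions the rule; the second-to-last letter is.
"dusbowr" has second-to-last letter 'w'. The stems whose second-to-last letter is 'w' (sumiwv → susumiwv, nawhawv → nanawhawv) repeat the first consonant+vowel as a prefix.
The other patterns: stems whose second-to-last letter is 'm' change the last vowel to 'o'; stems whose second-to-last letter is 'h' insert -ez- after the first vowel; stems whose second-to-last letter is 'f' or 'n' add -ir.
So dusbowr → dudusbowr.

dudusbowr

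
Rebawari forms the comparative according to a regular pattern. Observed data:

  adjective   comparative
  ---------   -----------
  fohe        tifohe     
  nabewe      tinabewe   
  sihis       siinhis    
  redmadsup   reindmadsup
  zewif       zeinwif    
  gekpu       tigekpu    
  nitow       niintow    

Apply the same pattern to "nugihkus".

nuingihkus

redmadsup and gekpu both have last vowel 'u' yet inflect differently (reindmadsup, tigekpu), so the last vowel is not what conditions the rule; whether the stem ends in a vowel or a consonant is.
"nugihkus" ends in a consonant. The stems ending in a consonant (nitow → niintow, sihis → siinhis, zewif → zeinwif) insert -in- after the first vowel.
So nugihkus → nuingihkus.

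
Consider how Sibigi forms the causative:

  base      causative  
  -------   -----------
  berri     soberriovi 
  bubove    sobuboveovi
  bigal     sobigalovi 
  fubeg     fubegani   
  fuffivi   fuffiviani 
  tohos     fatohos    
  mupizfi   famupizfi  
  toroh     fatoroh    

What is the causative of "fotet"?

fotetani

berri and fuffivi both end in -i yet inflect differently (soberriovi, fuffiviani), so the final letter is not what conditions the rule; the first letter is.
"fotet" begins with f-. The stems beginning with f- (fubeg → fubegani, fuffivi → fuffiviani) add -ani.
The other patterns: stems beginning with b- add so- … -ovi around the stem; stems beginning with m- or t- add the prefix fa-.
So fotet → fotetani.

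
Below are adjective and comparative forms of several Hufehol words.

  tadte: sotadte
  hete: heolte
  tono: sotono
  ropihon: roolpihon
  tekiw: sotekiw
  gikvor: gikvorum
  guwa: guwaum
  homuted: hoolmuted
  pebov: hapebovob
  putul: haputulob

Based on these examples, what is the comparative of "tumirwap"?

sotumirwap

tadte and hete both end in -e yet inflect differently (sotadte, heolte), so the final letter is not what conditions the rule; the first letter is.
"tumirwap" begins with t-. The stems beginning with t- (tadte → sotadte, tono → sotono, tekiw → sotekiw) add the prefix so-.
The other patterns: stems beginning with p- add ha- … -ob around the stem; stems beginning with g- add -um; stems beginning with h- or r- insert -ol- after the first vowel.
So tumirwap → sotumirwap.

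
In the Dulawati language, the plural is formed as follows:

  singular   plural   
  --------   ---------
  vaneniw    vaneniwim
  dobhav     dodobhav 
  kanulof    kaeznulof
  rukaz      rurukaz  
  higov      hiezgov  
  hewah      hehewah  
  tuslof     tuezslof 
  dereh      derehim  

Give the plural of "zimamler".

zimamlerim

dobhav and higov both end in -v yet inflect differently (dodobhav, hiezgov), so the final letter is not what conditions the rule; the last vowel is.
"zimamler" has last vowel 'e'. The one such stem in the data (dereh → derehim) adds -im, so the same rule applies.
So zimamler → zimamlerim.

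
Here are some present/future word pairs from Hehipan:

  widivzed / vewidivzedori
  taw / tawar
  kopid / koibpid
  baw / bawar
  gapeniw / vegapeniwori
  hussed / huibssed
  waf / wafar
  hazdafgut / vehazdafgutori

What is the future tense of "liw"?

liwar

kopid and widivzed both end in -d yet inflect differently (koibpid, vewidivzedori), so the final letter is not what conditions the rule; the number of vowels is.
"liw" has 1 vowel. The stems with 1 vowel (taw → tawar, baw → bawar, waf → wafar) add -ar.
The other patterns: stems with 2 vowels insert -ib- after the first vowel; stems with 3 vowels add ve- … -ori around the stem.
So liw → liwar.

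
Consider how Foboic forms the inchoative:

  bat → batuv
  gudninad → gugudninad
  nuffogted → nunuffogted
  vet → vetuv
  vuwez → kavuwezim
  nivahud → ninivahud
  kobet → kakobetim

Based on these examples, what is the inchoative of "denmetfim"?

dedenmetfim

"denmetfim" has 3 vowels. The stems with 3 vowels (nivahud → ninivahud, gudninad → gugudninad, nuffogted → nunuffogted) repeat the first consonant+vowel as a prefix.
The other patterns: stems with 1 vowel add -uv; stems with 2 vowels add ka- … -im around the stem.
So denmetfim → dedenmetfim.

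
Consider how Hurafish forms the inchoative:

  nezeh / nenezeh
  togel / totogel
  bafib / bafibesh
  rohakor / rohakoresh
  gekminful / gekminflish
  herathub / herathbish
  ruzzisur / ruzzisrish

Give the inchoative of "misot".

misotesh

"misot" has last vowel 'o'. The one such stem in the data (rohakor → rohakoresh) adds -esh, so the same rule applies.
The other patterns: stems whose last vowel is 'e' repeat the first consonant+vowel as a prefix; stems whose last vowel is 'u' delete the last vowel and add -ish.
So misot → misotesh.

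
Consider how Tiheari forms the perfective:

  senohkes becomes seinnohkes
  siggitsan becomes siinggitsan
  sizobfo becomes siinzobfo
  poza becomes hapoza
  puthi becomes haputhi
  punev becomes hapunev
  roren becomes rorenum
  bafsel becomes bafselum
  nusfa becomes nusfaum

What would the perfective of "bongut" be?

siggitsan and roren both end in -n yet inflect differently (siinggitsan, rorenum), so the final letter is not what conditions the rule; the first letter is.
"bongut" begins with b-. The one such stem in the data (bafsel → bafselum) adds -um, so the same rule applies.
The other patterns: stems beginning with s- insert -in- after the first vowel; stems beginning with p- add the prefix ha-.
So bongut → bongutum.

bongutum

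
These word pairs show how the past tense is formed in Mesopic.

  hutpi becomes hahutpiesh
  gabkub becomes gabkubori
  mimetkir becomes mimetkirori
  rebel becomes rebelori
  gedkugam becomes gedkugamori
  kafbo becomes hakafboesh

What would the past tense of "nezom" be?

nezomori

hutpi and mimetkir both have last vowel 'i' yet inflect differently (hahutpiesh, mimetkirori), so the last vowel is not what conditions the rule; whether the stem ends in a vowel or a consonant is.
"nezom" ends in a consonant. The stems ending in a consonant (gabkub → gabkubori, mimetkir → mimetkirori, gedkugam → gedkugamori) add -ori.
The other pattern: stems ending in a vowel add ha- … -esh around the stem.
So nezom → nezomori.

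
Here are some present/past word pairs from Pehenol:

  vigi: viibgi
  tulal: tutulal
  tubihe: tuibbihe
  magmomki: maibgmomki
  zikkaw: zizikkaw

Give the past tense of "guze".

guibze

tubihe and tulal both begin with t- yet inflect differently (tuibbihe, tutulal), so the first letter is not what conditions the rule; whether the stem ends in a vowel or a consonant is.
"guze" ends in a vowel. The stems ending in a vowel (vigi → viibgi, magmomki → maibgmomki, tubihe → tuibbihe) insert -ib- after the first vowel.
So guze → guibze.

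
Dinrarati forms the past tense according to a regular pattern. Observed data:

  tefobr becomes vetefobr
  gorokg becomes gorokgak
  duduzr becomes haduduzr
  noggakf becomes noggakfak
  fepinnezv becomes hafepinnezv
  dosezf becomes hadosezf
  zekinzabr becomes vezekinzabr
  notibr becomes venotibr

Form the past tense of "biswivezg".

"biswivezg" has second-to-last letter 'z'. The stems whose second-to-last letter is 'z' (dosezf → hadosezf, fepinnezv → hafepinnezv, duduzr → haduduzr) add the prefix ha-.
So biswivezg → habiswivezg.

habiswivezg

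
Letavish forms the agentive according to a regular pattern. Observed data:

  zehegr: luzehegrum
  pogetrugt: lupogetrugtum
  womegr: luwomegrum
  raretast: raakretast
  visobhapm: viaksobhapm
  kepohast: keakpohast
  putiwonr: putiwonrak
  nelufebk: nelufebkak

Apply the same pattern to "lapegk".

pogetrugt and raretast both end in -t yet inflect differently (lupogetrugtum, raakretast), so the final letter is not what conditions the rule; the second-to-last letter is.
"lapegk" has second-to-last letter 'g'. The stems whose second-to-last letter is 'g' (zehegr → luzehegrum, pogetrugt → lupogetrugtum, womegr → luwomegrum) add lu- … -um around the stem.
The other patterns: stems whose second-to-last letter is 'p' or 's' insert -ak- after the first vowel; stems whose second-to-last letter is 'b' or 'n' add -ak.
So lapegk → lulapegkum.

lulapegkum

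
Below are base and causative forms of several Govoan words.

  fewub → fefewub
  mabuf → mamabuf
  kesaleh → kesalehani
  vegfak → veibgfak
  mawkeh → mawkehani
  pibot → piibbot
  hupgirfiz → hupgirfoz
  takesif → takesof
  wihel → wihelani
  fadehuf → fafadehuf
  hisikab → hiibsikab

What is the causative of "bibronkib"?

"bibronkib" has last vowel 'i'. The stems whose last vowel is 'i' (takesif → takesof, hupgirfiz → hupgirfoz) change the last vowel to 'o'.
So bibronkib → bibronkob.

bibronkob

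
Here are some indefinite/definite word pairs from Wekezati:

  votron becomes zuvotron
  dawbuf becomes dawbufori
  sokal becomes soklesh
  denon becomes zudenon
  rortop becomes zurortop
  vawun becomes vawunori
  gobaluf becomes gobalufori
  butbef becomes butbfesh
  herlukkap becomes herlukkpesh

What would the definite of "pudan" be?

denon and vawun both end in -n yet inflect differently (zudenon, vawunori), so the final letter is not what conditions the rule; the last vowel is.
"pudan" has last vowel 'a'. The stems whose last vowel is 'a' (sokal → soklesh, herlukkap → herlukkpesh) delete the last vowel and add -esh.
The other patterns: stems whose last vowel is 'o' add the prefix zu-; stems whose last vowel is 'u' add -ori.
So pudan → pudnesh.

pudnesh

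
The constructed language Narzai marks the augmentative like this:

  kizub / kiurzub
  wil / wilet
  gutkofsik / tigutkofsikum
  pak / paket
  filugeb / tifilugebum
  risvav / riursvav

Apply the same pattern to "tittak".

"tittak" has 2 vowels. The stems with 2 vowels (risvav → riursvav, kizub → kiurzub) insert -ur- after the first vowel.
The other patterns: stems with 1 vowel add -et; stems with 3 vowels add ti- … -um around the stem.
So tittak → tiurttak.

tiurttak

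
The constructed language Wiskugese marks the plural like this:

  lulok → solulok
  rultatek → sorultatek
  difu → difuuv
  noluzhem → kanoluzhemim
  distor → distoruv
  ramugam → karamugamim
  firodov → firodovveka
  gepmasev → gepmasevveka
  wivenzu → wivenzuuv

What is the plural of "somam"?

kasomamim

lulok and firodov both have last vowel 'o' yet inflect differently (solulok, firodovveka), so the last vowel is not what conditions the rule; the final letter is.
"somam" ends in -m. The stems ending in -m (ramugam → karamugamim, noluzhem → kanoluzhemim) add ka- … -im around the stem.
The other patterns: stems ending in -k add the prefix so-; stems ending in -v double the final consonant and add -eka; stems ending in -r or -u add -uv.
So somam → kasomamim.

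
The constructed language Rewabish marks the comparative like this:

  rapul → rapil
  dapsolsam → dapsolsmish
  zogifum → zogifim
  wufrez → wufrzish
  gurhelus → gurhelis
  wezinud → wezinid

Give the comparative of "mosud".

zogifum and dapsolsam both end in -m yet inflect differently (zogifim, dapsolsmish), so the final letter is not what conditions the rule; the last vowel is.
"mosud" has last vowel 'u'. The stems whose last vowel is 'u' (gurhelus → gurhelis, rapul → rapil, wezinud → wezinid) change the last vowel to 'i'.
The other pattern: stems whose last vowel is 'a' or 'e' delete the last vowel and add -ish.
So mosud → mosid.

mosid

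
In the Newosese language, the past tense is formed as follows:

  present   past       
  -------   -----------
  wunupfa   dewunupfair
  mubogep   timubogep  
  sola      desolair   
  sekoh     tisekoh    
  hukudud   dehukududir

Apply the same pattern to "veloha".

sekoh and sola both begin with s- yet inflect differently (tisekoh, desolair), so the first letter is not what conditions the rule; the final letter is.
"veloha" ends in -a. The stems ending in -a (sola → desolair, wunupfa → dewunupfair) add de- … -ir around the stem.
So veloha → develohair.

develohair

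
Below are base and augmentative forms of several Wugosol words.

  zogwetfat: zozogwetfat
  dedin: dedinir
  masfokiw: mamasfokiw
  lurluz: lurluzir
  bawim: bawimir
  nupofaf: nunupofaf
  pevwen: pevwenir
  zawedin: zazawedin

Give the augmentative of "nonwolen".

nononwolen

pevwen and zawedin both end in -n yet inflect differently (pevwenir, zazawedin), so the final letter is not what conditions the rule; the number of vowels is.
"nonwolen" has 3 vowels. The stems with 3 vowels (zawedin → zazawedin, zogwetfat → zozogwetfat, masfokiw → mamasfokiw) repeat the first consonant+vowel as a prefix.
So nonwolen → nononwolen.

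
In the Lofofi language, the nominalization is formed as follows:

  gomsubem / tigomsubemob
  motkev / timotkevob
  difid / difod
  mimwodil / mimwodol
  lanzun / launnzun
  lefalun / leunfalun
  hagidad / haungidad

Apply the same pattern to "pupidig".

pupidog

difid and hagidad both end in -d yet inflect differently (difod, haungidad), so the final letter is not what conditions the rule; the last vowel is.
"pupidig" has last vowel 'i'. The stems whose last vowel is 'i' (difid → difod, mimwodil → mimwodol) change the last vowel to 'o'.
The other patterns: stems whose last vowel is 'e' add ti- … -ob around the stem; stems whose last vowel is 'a' or 'u' insert -un- after the first vowel.
So pupidig → pupidog.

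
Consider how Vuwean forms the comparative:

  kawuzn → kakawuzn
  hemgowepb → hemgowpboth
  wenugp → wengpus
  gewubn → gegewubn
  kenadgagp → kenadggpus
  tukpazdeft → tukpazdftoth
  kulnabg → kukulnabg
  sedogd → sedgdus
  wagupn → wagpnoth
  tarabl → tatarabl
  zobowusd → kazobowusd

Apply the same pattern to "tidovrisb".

katidovrisb

zobowusd and sedogd both end in -d yet inflect differently (kazobowusd, sedgdus), so the final letter is not what conditions the rule; the second-to-last letter is.
"tidovrisb" has second-to-last letter 's'. The one such stem in the data (zobowusd → kazobowusd) adds the prefix ka-, so the same rule applies.
The other patterns: stems whose second-to-last letter is 'b' repeat the first consonant+vowel as a prefix; stems whose second-to-last letter is 'g' delete the last vowel and add -us; stems whose second-to-last letter is 'f' or 'p' delete the last vowel and add -oth.
So tidovrisb → katidovrisb.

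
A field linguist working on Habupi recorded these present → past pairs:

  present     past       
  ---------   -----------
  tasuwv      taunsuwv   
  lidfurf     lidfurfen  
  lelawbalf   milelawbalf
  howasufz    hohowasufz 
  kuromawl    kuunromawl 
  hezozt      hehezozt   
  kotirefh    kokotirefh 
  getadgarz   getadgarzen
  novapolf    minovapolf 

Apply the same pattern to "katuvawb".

kauntuvawb

"katuvawb" has second-to-last letter 'w'. The stems whose second-to-last letter is 'w' (tasuwv → taunsuwv, kuromawl → kuunromawl) insert -un- after the first vowel.
The other patterns: stems whose second-to-last letter is 'r' add -en; stems whose second-to-last letter is 'l' add the prefix mi-; stems whose second-to-last letter is 'f' or 'z' repeat the first consonant+vowel as a prefix.
So katuvawb → kauntuvawb.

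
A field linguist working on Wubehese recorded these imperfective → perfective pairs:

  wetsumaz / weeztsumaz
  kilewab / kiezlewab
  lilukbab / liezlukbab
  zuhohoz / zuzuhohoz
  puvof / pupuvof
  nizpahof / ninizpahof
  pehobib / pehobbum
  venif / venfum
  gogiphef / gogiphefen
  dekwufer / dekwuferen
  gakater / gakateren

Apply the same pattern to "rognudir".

rognudrum

"rognudir" has last vowel 'i'. The stems whose last vowel is 'i' (pehobib → pehobbum, venif → venfum) delete the last vowel and add -um.
So rognudir → rognudrum.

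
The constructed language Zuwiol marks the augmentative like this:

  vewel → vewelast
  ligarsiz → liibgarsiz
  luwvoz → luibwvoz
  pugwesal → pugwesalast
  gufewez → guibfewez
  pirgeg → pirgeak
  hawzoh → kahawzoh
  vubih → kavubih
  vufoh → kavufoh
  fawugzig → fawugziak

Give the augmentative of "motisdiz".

vubih and ligarsiz both have last vowel 'i' yet inflect differently (kavubih, liibgarsiz), so the last vowel is not what conditions the rule; the final letter is.
"motisdiz" ends in -z. The stems ending in -z (ligarsiz → liibgarsiz, gufewez → guibfewez, luwvoz → luibwvoz) insert -ib- after the first vowel.
The other patterns: stems ending in -h add the prefix ka-; stems ending in -g drop the final letter and add -ak; stems ending in -l add -ast.
So motisdiz → moibtisdiz.

moibtisdiz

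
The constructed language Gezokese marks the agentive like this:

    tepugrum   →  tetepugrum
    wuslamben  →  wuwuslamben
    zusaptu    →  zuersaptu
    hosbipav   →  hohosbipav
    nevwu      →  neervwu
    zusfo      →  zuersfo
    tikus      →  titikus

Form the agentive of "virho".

"virho" ends in a vowel. The stems ending in a vowel (zusaptu → zuersaptu, nevwu → neervwu, zusfo → zuersfo) insert -er- after the first vowel.
So virho → vierrho.

vierrho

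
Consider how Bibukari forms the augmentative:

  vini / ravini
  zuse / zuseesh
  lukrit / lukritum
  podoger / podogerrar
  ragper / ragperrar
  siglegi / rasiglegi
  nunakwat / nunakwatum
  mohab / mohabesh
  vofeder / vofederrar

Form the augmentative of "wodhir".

lukrit and vini both have last vowel 'i' yet inflect differently (lukritum, ravini), so the last vowel is not what conditions the rule; the final letter is.
"wodhir" ends in -r. The stems ending in -r (ragper → ragperrar, vofeder → vofederrar, podoger → podogerrar) double the final consonant and add -ar.
The other patterns: stems ending in -t add -um; stems ending in -i add the prefix ra-; stems ending in -b or -e add -esh.
So wodhir → wodhirrar.

wodhirrar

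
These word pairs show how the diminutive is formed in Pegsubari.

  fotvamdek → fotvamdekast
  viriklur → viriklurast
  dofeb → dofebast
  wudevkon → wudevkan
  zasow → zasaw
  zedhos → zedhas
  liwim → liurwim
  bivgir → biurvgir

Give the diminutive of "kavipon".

kavipan

viriklur and bivgir both end in -r yet inflect differently (viriklurast, biurvgir), so the final letter is not what conditions the rule; the last vowel is.
"kavipon" has last vowel 'o'. The stems whose last vowel is 'o' (wudevkon → wudevkan, zasow → zasaw, zedhos → zedhas) change the last vowel to 'a'.
The other patterns: stems whose last vowel is 'e' or 'u' add -ast; stems whose last vowel is 'i' insert -ur- after the first vowel.
So kavipon → kavipan.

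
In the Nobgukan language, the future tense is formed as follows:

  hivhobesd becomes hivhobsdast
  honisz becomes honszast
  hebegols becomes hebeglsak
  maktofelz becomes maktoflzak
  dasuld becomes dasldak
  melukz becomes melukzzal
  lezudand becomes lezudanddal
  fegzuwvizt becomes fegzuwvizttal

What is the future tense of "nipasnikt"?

nipasnikttal

honisz and maktofelz both end in -z yet inflect differently (honszast, maktoflzak), so the final letter is not what conditions the rule; the second-to-last letter is.
"nipasnikt" has second-to-last letter 'k'. The one such stem in the data (melukz → melukzzal) doubles the final consonant and adds -al (as do lezudand, fegzuwvizt), so the same rule applies.
So nipasnikt → nipasnikttal.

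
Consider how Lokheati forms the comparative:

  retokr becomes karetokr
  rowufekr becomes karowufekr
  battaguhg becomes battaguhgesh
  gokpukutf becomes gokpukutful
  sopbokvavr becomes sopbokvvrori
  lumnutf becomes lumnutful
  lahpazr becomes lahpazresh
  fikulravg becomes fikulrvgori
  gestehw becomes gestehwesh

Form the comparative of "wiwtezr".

battaguhg and fikulravg both end in -g yet inflect differently (battaguhgesh, fikulrvgori), so the final letter is not what conditions the rule; the second-to-last letter is.
"wiwtezr" has second-to-last letter 'z'. The one such stem in the data (lahpazr → lahpazresh) adds -esh, so the same rule applies.
The other patterns: stems whose second-to-last letter is 't' add -ul; stems whose second-to-last letter is 'v' delete the last vowel and add -ori; stems whose second-to-last letter is 'k' add the prefix ka-.
So wiwtezr → wiwtezresh.

wiwtezresh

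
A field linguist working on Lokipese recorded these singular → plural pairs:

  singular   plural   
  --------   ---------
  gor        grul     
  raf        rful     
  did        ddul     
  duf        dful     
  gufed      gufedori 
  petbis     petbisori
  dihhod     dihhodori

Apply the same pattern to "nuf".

nful

did and gufed both end in -d yet inflect differently (ddul, gufedori), so the final letter is not what conditions the rule; the number of vowels is.
"nuf" has 1 vowel. The stems with 1 vowel (gor → grul, raf → rful, did → ddul) delete the last vowel and add -ul.
So nuf → nful.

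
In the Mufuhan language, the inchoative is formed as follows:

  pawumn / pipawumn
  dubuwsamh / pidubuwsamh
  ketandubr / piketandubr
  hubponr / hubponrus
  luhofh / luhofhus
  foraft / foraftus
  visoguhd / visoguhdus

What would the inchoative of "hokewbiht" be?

hokewbihtus

ketandubr and hubponr both end in -r yet inflect differently (piketandubr, hubponrus), so the final letter is not what conditions the rule; the second-to-last letter is.
"hokewbiht" has second-to-last letter 'h'. The one such stem in the data (visoguhd → visoguhdus) adds -us, so the same rule applies.
So hokewbiht → hokewbihtus.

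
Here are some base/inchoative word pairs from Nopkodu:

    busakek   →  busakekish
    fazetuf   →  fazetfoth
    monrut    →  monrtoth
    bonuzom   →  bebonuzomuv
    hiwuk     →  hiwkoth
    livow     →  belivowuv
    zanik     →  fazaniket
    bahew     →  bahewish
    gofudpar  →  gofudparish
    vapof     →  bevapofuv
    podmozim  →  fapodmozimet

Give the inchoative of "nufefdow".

zanik and hiwuk both end in -k yet inflect differently (fazaniket, hiwkoth), so the final letter is not what conditions the rule; the last vowel is.
"nufefdow" has last vowel 'o'. The stems whose last vowel is 'o' (vapof → bevapofuv, bonuzom → bebonuzomuv, livow → belivowuv) add be- … -uv around the stem.
The other patterns: stems whose last vowel is 'i' add fa- … -et around the stem; stems whose last vowel is 'u' delete the last vowel and add -oth; stems whose last vowel is 'a' or 'e' add -ish.
So nufefdow → benufefdowuv.

benufefdowuv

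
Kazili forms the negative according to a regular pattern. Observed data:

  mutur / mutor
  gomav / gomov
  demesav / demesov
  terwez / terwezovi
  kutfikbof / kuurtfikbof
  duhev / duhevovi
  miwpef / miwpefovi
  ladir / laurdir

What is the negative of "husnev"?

husnevovi

kutfikbof and miwpef both end in -f yet inflect differently (kuurtfikbof, miwpefovi), so the final letter is not what conditions the rule; the last vowel is.
"husnev" has last vowel 'e'. The stems whose last vowel is 'e' (duhev → duhevovi, miwpef → miwpefovi, terwez → terwezovi) add -ovi.
So husnev → husnevovi.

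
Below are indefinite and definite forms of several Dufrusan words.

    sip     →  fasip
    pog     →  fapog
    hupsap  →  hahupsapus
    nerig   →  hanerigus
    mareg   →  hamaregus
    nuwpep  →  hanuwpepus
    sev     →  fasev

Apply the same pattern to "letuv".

haletuvus

"letuv" has 2 vowels. The stems with 2 vowels (hupsap → hahupsapus, mareg → hamaregus, nuwpep → hanuwpepus) add ha- … -us around the stem.
The other pattern: stems with 1 vowel add the prefix fa-.
So letuv → haletuvus.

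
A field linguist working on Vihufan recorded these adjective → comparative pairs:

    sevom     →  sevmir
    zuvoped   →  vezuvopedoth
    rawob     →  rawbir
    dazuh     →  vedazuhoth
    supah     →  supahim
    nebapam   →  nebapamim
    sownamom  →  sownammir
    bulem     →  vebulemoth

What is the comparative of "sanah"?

sanahim

nebapam and sevom both end in -m yet inflect differently (nebapamim, sevmir), so the final letter is not what conditions the rule; the last vowel is.
"sanah" has last vowel 'a'. The stems whose last vowel is 'a' (nebapam → nebapamim, supah → supahim) add -im.
So sanah → sanahim.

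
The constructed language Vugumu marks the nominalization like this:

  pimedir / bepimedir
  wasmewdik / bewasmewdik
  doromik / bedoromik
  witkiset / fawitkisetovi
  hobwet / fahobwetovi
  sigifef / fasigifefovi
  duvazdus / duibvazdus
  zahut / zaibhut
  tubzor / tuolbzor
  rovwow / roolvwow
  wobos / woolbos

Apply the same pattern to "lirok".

witkiset and zahut both end in -t yet inflect differently (fawitkisetovi, zaibhut), so the final letter is not what conditions the rule; the last vowel is.
"lirok" has last vowel 'o'. The stems whose last vowel is 'o' (tubzor → tuolbzor, rovwow → roolvwow, wobos → woolbos) insert -ol- after the first vowel.
So lirok → liolrok.

liolrok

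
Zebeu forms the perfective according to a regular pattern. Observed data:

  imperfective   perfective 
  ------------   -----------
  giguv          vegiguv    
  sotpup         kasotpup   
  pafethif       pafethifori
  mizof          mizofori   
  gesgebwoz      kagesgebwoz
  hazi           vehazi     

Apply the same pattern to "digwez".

"digwez" ends in -z. The one such stem in the data (gesgebwoz → kagesgebwoz) adds the prefix ka-, so the same rule applies.
The other patterns: stems ending in -f add -ori; stems ending in -i or -v add the prefix ve-.
So digwez → kadigwez.

kadigwez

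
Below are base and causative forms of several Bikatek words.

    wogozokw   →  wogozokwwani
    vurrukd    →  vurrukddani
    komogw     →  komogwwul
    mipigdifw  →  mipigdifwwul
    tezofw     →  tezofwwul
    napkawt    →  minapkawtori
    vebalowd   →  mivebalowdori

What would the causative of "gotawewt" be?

migotawewtori

wogozokw and komogw both end in -w yet inflect differently (wogozokwwani, komogwwul), so the final letter is not what conditions the rule; the second-to-last letter is.
"gotawewt" has second-to-last letter 'w'. The stems whose second-to-last letter is 'w' (napkawt → minapkawtori, vebalowd → mivebalowdori) add mi- … -ori around the stem.
So gotawewt → migotawewtori.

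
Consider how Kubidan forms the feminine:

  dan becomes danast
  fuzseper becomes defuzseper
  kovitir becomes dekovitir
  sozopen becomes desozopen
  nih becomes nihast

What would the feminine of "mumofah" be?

sozopen and dan both end in -n yet inflect differently (desozopen, danast), so the final letter is not what conditions the rule; the number of vowels is.
"mumofah" has 3 vowels. The stems with 3 vowels (fuzseper → defuzseper, sozopen → desozopen, kovitir → dekovitir) add the prefix de-.
The other pattern: stems with 1 vowel add -ast.
So mumofah → demumofah.

demumofah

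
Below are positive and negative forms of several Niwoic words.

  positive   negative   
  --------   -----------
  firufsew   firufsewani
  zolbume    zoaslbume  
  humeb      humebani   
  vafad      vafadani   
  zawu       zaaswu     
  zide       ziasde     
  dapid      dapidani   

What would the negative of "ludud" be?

lududani

humeb and zide both have last vowel 'e' yet inflect differently (humebani, ziasde), so the last vowel is not what conditions the rule; whether the stem ends in a vowel or a consonant is.
"ludud" ends in a consonant. The stems ending in a consonant (humeb → humebani, dapid → dapidani, vafad → vafadani) add -ani.
So ludud → lududani.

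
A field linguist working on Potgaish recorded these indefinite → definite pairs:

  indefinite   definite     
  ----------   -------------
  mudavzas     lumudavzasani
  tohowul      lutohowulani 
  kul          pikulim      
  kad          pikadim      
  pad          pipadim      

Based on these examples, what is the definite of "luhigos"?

luluhigosani

tohowul and kul both end in -l yet inflect differently (lutohowulani, pikulim), so the final letter is not what conditions the rule; the number of vowels is.
"luhigos" has 3 vowels. The stems with 3 vowels (mudavzas → lumudavzasani, tohowul → lutohowulani) add lu- … -ani around the stem.
The other pattern: stems with 1 vowel add pi- … -im around the stem.
So luhigos → luluhigosani.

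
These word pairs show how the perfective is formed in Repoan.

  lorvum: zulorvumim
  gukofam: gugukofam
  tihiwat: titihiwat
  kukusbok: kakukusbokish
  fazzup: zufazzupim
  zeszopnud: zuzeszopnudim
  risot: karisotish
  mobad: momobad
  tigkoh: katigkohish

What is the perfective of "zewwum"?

risot and tihiwat both end in -t yet inflect differently (karisotish, titihiwat), so the final letter is not what conditions the rule; the last vowel is.
"zewwum" has last vowel 'u'. The stems whose last vowel is 'u' (fazzup → zufazzupim, lorvum → zulorvumim, zeszopnud → zuzeszopnudim) add zu- … -im around the stem.
The other patterns: stems whose last vowel is 'o' add ka- … -ish around the stem; stems whose last vowel is 'a' repeat the first consonant+vowel as a prefix.
So zewwum → zuzewwumim.

zuzewwumim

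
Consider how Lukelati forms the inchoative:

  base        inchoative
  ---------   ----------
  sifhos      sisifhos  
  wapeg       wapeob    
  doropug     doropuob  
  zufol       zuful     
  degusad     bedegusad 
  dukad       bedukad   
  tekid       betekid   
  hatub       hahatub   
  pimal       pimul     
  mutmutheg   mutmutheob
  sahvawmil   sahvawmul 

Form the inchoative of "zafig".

tekid and sahvawmil both have last vowel 'i' yet inflect differently (betekid, sahvawmul), so the last vowel is not what conditions the rule; the final letter is.
"zafig" ends in -g. The stems ending in -g (wapeg → wapeob, doropug → doropuob, mutmutheg → mutmutheob) drop the final letter and add -ob.
The other patterns: stems ending in -d add the prefix be-; stems ending in -l change the last vowel to 'u'; stems ending in -b or -s repeat the first consonant+vowel as a prefix.
So zafig → zafiob.

zafiob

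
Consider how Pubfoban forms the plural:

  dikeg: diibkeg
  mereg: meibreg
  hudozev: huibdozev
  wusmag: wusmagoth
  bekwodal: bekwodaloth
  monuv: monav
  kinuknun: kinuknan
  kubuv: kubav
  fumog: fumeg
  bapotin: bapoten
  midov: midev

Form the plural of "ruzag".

dikeg and wusmag both end in -g yet inflect differently (diibkeg, wusmagoth), so the final letter is not what conditions the rule; the last vowel is.
"ruzag" has last vowel 'a'. The stems whose last vowel is 'a' (wusmag → wusmagoth, bekwodal → bekwodaloth) add -oth.
The other patterns: stems whose last vowel is 'e' insert -ib- after the first vowel; stems whose last vowel is 'u' change the last vowel to 'a'; stems whose last vowel is 'i' or 'o' change the last vowel to 'e'.
So ruzag → ruzagoth.

ruzagoth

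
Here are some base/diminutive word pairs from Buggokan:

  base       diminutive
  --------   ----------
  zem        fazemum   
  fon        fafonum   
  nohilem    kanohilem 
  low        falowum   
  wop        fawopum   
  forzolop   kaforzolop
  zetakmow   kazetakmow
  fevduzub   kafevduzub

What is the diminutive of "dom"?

fadomum

zetakmow and low both end in -w yet inflect differently (kazetakmow, falowum), so the final letter is not what conditions the rule; the number of vowels is.
"dom" has 1 vowel. The stems with 1 vowel (low → falowum, wop → fawopum, fon → fafonum) add fa- … -um around the stem.
The other pattern: stems with 3 vowels add the prefix ka-.
So dom → fadomum.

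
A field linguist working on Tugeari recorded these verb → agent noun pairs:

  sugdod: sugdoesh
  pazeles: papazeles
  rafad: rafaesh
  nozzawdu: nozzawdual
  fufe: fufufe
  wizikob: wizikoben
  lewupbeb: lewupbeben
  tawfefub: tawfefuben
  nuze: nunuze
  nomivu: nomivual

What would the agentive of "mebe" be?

sugdod and wizikob both have last vowel 'o' yet inflect differently (sugdoesh, wizikoben), so the last vowel is not what conditions the rule; the final letter is.
"mebe" ends in -e. The stems ending in -e (fufe → fufufe, nuze → nunuze) repeat the first consonant+vowel as a prefix.
So mebe → memebe.

memebe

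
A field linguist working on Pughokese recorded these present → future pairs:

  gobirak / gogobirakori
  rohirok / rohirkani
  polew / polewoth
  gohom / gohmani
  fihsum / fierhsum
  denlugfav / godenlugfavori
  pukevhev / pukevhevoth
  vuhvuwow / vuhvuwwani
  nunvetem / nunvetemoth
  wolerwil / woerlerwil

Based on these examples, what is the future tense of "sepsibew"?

sepsibewoth

vuhvuwow and polew both end in -w yet inflect differently (vuhvuwwani, polewoth), so the final letter is not what conditions the rule; the last vowel is.
"sepsibew" has last vowel 'e'. The stems whose last vowel is 'e' (pukevhev → pukevhevoth, polew → polewoth, nunvetem → nunvetemoth) add -oth.
The other patterns: stems whose last vowel is 'o' delete the last vowel and add -ani; stems whose last vowel is 'i' or 'u' insert -er- after the first vowel; stems whose last vowel is 'a' add go- … -ori around the stem.
So sepsibew → sepsibewoth.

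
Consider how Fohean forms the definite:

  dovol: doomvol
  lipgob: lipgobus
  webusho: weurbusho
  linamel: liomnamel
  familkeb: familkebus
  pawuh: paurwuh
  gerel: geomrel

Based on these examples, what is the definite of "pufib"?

pufibus

lipgob and webusho both have last vowel 'o' yet inflect differently (lipgobus, weurbusho), so the last vowel is not what conditions the rule; the final letter is.
"pufib" ends in -b. The stems ending in -b (lipgob → lipgobus, familkeb → familkebus) add -us.
The other patterns: stems ending in -h or -o insert -ur- after the first vowel; stems ending in -l insert -om- after the first vowel.
So pufib → pufibus.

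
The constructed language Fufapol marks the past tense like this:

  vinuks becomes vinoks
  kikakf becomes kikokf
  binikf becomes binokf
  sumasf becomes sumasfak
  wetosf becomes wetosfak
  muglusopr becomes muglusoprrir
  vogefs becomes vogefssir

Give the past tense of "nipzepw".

nipzepwwir

kikakf and sumasf both end in -f yet inflect differently (kikokf, sumasfak), so the final letter is not what conditions the rule; the second-to-last letter is.
"nipzepw" has second-to-last letter 'p'. The one such stem in the data (muglusopr → muglusoprrir) doubles the final consonant and adds -ir (as does vogefs), so the same rule applies.
So nipzepw → nipzepwwir.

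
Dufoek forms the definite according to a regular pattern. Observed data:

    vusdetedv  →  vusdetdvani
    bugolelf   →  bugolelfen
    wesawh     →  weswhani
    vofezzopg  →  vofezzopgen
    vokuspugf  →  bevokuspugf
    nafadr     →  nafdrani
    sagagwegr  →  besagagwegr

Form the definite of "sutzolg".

sutzolgen

"sutzolg" has second-to-last letter 'l'. The one such stem in the data (bugolelf → bugolelfen) adds -en, so the same rule applies.
The other patterns: stems whose second-to-last letter is 'g' add the prefix be-; stems whose second-to-last letter is 'd' or 'w' delete the last vowel and add -ani.
So sutzolg → sutzolgen.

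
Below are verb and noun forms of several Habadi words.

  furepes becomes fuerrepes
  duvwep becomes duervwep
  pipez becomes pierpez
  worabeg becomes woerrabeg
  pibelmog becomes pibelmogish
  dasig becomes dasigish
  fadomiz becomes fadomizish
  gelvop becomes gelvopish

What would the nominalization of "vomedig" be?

"vomedig" has last vowel 'i'. The stems whose last vowel is 'i' (dasig → dasigish, fadomiz → fadomizish) add -ish.
The other pattern: stems whose last vowel is 'e' insert -er- after the first vowel.
So vomedig → vomedigish.

vomedigish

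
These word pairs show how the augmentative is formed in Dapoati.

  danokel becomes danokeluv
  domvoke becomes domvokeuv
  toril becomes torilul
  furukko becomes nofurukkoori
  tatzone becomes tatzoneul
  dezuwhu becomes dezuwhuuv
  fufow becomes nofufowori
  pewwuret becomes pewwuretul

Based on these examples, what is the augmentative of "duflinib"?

"duflinib" begins with d-. The stems beginning with d- (domvoke → domvokeuv, dezuwhu → dezuwhuuv, danokel → danokeluv) add -uv.
So duflinib → duflinibuv.

duflinibuv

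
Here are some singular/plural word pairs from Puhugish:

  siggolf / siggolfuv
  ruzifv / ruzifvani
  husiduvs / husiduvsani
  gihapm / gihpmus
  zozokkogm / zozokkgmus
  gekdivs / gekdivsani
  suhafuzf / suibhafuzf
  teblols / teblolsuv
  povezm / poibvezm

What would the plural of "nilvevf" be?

nilvevfani

suhafuzf and siggolf both end in -f yet inflect differently (suibhafuzf, siggolfuv), so the final letter is not what conditions the rule; the second-to-last letter is.
"nilvevf" has second-to-last letter 'v'. The stems whose second-to-last letter is 'v' (gekdivs → gekdivsani, husiduvs → husiduvsani) add -ani.
The other patterns: stems whose second-to-last letter is 'z' insert -ib- after the first vowel; stems whose second-to-last letter is 'l' add -uv; stems whose second-to-last letter is 'g' or 'p' delete the last vowel and add -us.
So nilvevf → nilvevfani.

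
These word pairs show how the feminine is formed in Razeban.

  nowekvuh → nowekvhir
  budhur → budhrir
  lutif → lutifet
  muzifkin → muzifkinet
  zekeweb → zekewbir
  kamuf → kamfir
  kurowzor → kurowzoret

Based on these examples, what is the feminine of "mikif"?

kamuf and lutif both end in -f yet inflect differently (kamfir, lutifet), so the final letter is not what conditions the rule; the last vowel is.
"mikif" has last vowel 'i'. The stems whose last vowel is 'i' (lutif → lutifet, muzifkin → muzifkinet) add -et.
The other pattern: stems whose last vowel is 'e' or 'u' delete the last vowel and add -ir.
So mikif → mikifet.

mikifet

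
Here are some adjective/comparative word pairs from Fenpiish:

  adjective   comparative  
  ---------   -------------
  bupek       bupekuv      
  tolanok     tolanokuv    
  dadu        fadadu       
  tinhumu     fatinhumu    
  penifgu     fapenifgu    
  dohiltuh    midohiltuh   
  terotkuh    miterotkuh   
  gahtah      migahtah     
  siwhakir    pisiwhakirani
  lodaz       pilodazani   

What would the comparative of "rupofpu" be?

farupofpu

"rupofpu" ends in -u. The stems ending in -u (dadu → fadadu, tinhumu → fatinhumu, penifgu → fapenifgu) add the prefix fa-.
The other patterns: stems ending in -k add -uv; stems ending in -h add the prefix mi-; stems ending in -r or -z add pi- … -ani around the stem.
So rupofpu → farupofpu.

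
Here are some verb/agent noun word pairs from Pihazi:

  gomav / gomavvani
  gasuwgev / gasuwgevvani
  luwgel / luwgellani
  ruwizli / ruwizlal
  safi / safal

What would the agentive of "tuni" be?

gasuwgev and ruwizli both have 3 vowels yet inflect differently (gasuwgevvani, ruwizlal), so the number of vowels is not what conditions the rule; whether the stem ends in a vowel or a consonant is.
"tuni" ends in a vowel. The stems ending in a vowel (ruwizli → ruwizlal, safi → safal) drop the final letter and add -al.
So tuni → tunal.

tunal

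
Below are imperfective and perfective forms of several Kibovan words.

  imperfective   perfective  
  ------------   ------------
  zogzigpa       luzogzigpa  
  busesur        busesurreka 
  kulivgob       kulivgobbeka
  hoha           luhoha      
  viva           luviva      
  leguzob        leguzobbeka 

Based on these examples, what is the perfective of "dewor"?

kulivgob and zogzigpa both have 3 vowels yet inflect differently (kulivgobbeka, luzogzigpa), so the number of vowels is not what conditions the rule; the final letter is.
"dewor" ends in -r. The one such stem in the data (busesur → busesurreka) doubles the final consonant and adds -eka (as do kulivgob, leguzob), so the same rule applies.
The other pattern: stems ending in -a add the prefix lu-.
So dewor → deworreka.

deworreka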